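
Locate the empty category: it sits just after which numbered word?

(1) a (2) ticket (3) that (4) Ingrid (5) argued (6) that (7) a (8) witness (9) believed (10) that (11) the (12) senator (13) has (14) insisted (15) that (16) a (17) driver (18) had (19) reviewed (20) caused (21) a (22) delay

19

The displaced element is "a ticket" (word 2).
It is linked across 3 clause boundaries (that → that → that).
It functions as the direct object of "reviewed", so the gap sits immediately after word 19 ("reviewed").
Base order: Ingrid argued that a witness believed that the senator has insisted that a driver had reviewed a ticket.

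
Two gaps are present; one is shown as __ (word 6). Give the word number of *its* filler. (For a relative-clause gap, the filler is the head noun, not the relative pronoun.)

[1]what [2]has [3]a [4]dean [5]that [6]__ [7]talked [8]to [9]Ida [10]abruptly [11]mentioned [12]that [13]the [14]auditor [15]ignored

4

The marked gap is inside the relative clause, the subject of "talked".
Its filler is the head noun "dean" (via "that"), at word 4.
(The other dependency links word 1 to a gap after word 15.)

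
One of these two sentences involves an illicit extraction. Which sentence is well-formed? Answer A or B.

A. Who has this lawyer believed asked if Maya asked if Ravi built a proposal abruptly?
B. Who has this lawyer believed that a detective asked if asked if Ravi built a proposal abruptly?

In B, the wh-phrase is extracted from inside a wh-island (introduced by "if"), which blocks movement.
In A, the extraction path crosses only that-complement boundaries, which are transparent.
So A is grammatical.

A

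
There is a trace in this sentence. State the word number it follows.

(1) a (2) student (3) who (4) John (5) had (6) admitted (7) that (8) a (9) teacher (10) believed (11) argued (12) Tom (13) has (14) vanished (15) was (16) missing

The displaced element is "a student" (word 2).
It is linked across 2 clause boundaries (that → Ø).
It functions as the subject of "argued", so the gap sits immediately after word 10 ("believed").
Base order: John had admitted that a teacher believed that a student argued Tom has vanished.

10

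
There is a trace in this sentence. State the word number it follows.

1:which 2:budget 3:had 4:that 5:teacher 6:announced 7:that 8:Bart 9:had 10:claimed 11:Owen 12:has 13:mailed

The displaced element is "which budget" (word 2).
It is linked across 2 clause boundaries (that → Ø).
It functions as the direct object of "mailed", so the gap sits immediately after word 13 ("mailed").
Base order: That teacher had announced that Bart had claimed Owen has mailed which budget.

13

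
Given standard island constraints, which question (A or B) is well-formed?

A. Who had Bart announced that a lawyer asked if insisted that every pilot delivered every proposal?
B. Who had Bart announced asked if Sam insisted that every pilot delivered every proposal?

B

In A, the wh-phrase is extracted from inside a wh-island (introduced by "if"), which blocks movement.
In B, the extraction path crosses only that-complement boundaries, which are transparent.
So B is grammatical.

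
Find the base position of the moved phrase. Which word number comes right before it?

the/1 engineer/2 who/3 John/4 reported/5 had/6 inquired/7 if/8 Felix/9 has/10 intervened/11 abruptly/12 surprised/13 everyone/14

5

The displaced element is "the engineer" (word 2).
It is linked across 1 clause boundary (Ø).
It functions as the subject of "inquired", so the gap sits immediately after word 5 ("reported").
Base order: John reported that the engineer had inquired if Felix has intervened abruptly.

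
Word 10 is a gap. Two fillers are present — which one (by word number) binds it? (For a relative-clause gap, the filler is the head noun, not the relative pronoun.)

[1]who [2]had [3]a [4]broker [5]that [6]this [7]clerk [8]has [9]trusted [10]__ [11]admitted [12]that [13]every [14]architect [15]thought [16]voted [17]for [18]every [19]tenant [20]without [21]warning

4

The marked gap is inside the relative clause, the direct object of "trusted".
Its filler is the head noun "broker" (via "that"), at word 4.
(The other dependency links word 1 to a gap after word 15.)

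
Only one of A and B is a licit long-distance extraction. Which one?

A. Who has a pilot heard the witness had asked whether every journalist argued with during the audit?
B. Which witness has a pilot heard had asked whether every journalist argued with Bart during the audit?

B

In A, the wh-phrase is extracted from inside a wh-island (introduced by "whether"), which blocks movement.
In B, the extraction path crosses only that-complement boundaries, which are transparent.
So B is grammatical.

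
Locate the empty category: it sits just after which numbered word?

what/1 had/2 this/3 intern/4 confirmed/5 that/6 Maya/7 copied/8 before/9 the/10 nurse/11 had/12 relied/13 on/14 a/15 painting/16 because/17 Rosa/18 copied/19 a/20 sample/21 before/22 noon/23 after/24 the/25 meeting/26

8

The displaced element is "what" (word 1).
It is linked across 1 clause boundary (that).
It functions as the direct object of "copied", so the gap sits immediately after word 8 ("copied").
Base order: This intern had confirmed that Maya copied what before the nurse had relied on a painting because Rosa copied a sample before noon after the meeting.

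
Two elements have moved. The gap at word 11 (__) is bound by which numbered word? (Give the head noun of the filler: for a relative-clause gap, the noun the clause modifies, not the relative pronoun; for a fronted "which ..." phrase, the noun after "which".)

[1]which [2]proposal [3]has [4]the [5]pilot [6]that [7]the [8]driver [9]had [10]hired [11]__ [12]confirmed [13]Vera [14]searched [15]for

5

The marked gap is inside the relative clause, the direct object of "hired".
Its filler is the head noun "pilot" (via "that"), at word 5.
(The other dependency links word 2 to a gap after word 15.)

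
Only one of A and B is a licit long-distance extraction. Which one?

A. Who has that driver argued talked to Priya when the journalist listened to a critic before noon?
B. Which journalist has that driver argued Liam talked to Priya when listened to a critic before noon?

In B, the wh-phrase is extracted from inside an adjunct island (introduced by "when"), which blocks movement.
In A, the extraction path crosses only that-complement boundaries, which are transparent.
So A is grammatical.

A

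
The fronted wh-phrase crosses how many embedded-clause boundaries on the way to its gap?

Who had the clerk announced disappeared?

"who" is extracted from the subject of "disappeared".
Boundaries crossed, outermost first: [Ø] — 1 in total.

1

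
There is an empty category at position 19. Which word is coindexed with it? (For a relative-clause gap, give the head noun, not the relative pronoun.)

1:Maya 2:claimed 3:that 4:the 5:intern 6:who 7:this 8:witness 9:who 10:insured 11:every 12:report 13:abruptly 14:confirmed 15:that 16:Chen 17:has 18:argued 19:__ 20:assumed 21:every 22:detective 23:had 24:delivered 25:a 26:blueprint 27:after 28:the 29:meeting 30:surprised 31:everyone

The gap at 19 is the subject of "assumed", inside a relative clause.
The relative pronoun is "who" (word 6); it is bound by the head noun immediately before it.
Its filler is the head noun "intern", at word 5.

5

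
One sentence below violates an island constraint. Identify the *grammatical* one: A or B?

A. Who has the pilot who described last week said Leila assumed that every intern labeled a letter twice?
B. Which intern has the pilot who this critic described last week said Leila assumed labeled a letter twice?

In A, the wh-phrase is extracted from inside a complex-NP island (relative clause) (introduced by "who"), which blocks movement.
In B, the extraction path crosses only that-complement boundaries, which are transparent.
So B is grammatical.

B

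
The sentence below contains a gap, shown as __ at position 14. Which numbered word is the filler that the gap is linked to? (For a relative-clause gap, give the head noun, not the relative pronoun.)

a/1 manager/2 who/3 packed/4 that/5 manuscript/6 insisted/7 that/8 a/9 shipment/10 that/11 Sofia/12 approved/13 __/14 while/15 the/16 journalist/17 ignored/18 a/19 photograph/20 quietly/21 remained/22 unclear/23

The gap at 14 is the object of "approved", inside a relative clause.
The relative pronoun is "that" (word 11); it is bound by the head noun immediately before it.
Its filler is the head noun "shipment", at word 10.

10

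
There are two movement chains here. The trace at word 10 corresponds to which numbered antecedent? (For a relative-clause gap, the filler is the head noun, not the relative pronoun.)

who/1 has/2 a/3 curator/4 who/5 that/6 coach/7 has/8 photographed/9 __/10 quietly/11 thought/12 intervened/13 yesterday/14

The marked gap is inside the relative clause, the direct object of "photographed".
Its filler is the head noun "curator" (via "who"), at word 4.
(The other dependency links word 1 to a gap after word 12.)

4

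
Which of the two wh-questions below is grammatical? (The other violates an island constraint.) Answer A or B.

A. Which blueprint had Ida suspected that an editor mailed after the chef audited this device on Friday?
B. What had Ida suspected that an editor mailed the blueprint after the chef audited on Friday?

In B, the wh-phrase is extracted from inside an adjunct island (introduced by "after"), which blocks movement.
In A, the extraction path crosses only that-complement boundaries, which are transparent.
So A is grammatical.

A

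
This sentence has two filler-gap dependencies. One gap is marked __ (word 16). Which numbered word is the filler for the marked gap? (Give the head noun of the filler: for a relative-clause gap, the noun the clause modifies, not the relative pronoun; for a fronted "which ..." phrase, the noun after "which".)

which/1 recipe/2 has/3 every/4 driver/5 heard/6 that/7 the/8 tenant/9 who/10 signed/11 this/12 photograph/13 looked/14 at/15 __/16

The marked gap is the object of the preposition "at" of "looked".
Its filler is the fronted wh-phrase "which recipe", at word 2.
(The other dependency links word 9 to a gap after word 10.)

2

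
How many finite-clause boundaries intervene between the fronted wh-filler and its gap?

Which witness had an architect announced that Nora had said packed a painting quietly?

2

"which witness" is extracted from the subject of "packed".
Boundaries crossed, outermost first: [that], [Ø] — 2 in total.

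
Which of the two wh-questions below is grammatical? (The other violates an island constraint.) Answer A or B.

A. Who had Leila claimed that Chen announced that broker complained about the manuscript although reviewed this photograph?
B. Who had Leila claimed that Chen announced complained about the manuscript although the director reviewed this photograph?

In A, the wh-phrase is extracted from inside an adjunct island (introduced by "although"), which blocks movement.
In B, the extraction path crosses only that-complement boundaries, which are transparent.
So B is grammatical.

B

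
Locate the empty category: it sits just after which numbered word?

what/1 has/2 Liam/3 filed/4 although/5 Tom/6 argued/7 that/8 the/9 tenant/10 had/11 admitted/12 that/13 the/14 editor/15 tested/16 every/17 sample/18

The displaced element is "what" (word 1).
It functions as the direct object of "filed", so the gap sits immediately after word 4 ("filed").
Base order: Liam has filed what although Tom argued that the tenant had admitted that the editor tested every sample.

4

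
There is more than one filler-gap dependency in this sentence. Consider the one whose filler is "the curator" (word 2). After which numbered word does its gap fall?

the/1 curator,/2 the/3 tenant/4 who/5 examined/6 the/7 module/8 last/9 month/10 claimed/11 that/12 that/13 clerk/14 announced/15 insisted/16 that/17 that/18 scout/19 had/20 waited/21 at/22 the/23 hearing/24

15

The displaced element is "the curator" (word 2).
It is linked across 2 clause boundaries (that → Ø).
It functions as the subject of "insisted", so the gap sits immediately after word 15 ("announced").
Base order: The tenant who examined the module last month claimed that that clerk announced that the curator insisted that that scout had waited at the hearing.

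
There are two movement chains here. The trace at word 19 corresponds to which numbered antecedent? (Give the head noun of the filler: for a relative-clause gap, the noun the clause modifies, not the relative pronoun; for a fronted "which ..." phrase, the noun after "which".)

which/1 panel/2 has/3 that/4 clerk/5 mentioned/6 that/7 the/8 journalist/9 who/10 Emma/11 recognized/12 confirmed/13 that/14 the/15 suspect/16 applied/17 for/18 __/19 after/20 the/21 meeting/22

2

The marked gap is the object of the preposition "for" of "applied".
Its filler is the fronted wh-phrase "which panel", at word 2.
(The other dependency links word 9 to a gap after word 12.)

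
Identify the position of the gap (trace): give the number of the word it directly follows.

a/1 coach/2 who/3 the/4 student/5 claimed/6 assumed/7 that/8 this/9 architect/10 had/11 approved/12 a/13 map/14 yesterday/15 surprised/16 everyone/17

6

The displaced element is "a coach" (word 2).
It is linked across 1 clause boundary (Ø).
It functions as the subject of "assumed", so the gap sits immediately after word 6 ("claimed").
Base order: The student claimed that a coach assumed that this architect had approved a map yesterday.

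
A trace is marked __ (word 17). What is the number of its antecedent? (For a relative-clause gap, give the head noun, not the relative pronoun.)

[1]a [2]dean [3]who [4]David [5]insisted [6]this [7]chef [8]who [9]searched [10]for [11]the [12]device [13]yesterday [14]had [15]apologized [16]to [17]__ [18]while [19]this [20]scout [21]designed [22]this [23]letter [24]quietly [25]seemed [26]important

The gap at 17 is the prepositional object of "apologized", inside a relative clause.
The relative pronoun is "who" (word 3); it is bound by the head noun immediately before it.
Its filler is the head noun "dean", at word 2.

2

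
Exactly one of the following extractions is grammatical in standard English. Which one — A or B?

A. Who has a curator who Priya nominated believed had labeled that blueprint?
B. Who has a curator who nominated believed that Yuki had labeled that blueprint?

A

In B, the wh-phrase is extracted from inside a complex-NP island (relative clause) (introduced by "who"), which blocks movement.
In A, the extraction path crosses only that-complement boundaries, which are transparent.
So A is grammatical.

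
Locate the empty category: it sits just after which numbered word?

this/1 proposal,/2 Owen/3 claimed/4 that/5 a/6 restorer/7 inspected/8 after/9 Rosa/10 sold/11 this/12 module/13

8

The displaced element is "this proposal" (word 2).
It is linked across 1 clause boundary (that).
It functions as the direct object of "inspected", so the gap sits immediately after word 8 ("inspected").
Base order: Owen claimed that a restorer inspected this proposal after Rosa sold this module.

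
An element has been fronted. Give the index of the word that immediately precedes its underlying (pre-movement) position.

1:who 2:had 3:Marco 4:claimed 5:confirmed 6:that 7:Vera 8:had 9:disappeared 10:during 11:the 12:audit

4

The displaced element is "who" (word 1).
It is linked across 1 clause boundary (Ø).
It functions as the subject of "confirmed", so the gap sits immediately after word 4 ("claimed").
Base order: Marco had claimed that who confirmed that Vera had disappeared during the audit.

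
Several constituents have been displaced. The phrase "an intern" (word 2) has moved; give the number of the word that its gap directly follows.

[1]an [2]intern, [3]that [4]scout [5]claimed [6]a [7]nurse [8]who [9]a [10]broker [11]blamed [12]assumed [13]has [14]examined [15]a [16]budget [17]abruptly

The displaced element is "an intern" (word 2).
It is linked across 2 clause boundaries (Ø → Ø).
It functions as the subject of "examined", so the gap sits immediately after word 12 ("assumed").
Base order: That scout claimed a nurse who a broker blamed assumed an intern has examined a budget abruptly.

12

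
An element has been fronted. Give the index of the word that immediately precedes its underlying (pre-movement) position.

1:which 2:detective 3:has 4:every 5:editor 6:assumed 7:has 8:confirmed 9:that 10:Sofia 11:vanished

6

The displaced element is "which detective" (word 2).
It is linked across 1 clause boundary (Ø).
It functions as the subject of "confirmed", so the gap sits immediately after word 6 ("assumed").
Base order: Every editor has assumed that which detective has confirmed that Sofia vanished.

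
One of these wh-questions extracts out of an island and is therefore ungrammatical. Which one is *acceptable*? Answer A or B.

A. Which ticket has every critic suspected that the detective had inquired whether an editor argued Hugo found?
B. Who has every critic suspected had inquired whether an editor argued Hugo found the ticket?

B

In A, the wh-phrase is extracted from inside a wh-island (introduced by "whether"), which blocks movement.
In B, the extraction path crosses only that-complement boundaries, which are transparent.
So B is grammatical.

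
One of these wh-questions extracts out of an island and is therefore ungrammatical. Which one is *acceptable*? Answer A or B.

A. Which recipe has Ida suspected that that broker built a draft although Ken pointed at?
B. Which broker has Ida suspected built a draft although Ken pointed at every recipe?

In A, the wh-phrase is extracted from inside an adjunct island (introduced by "although"), which blocks movement.
In B, the extraction path crosses only that-complement boundaries, which are transparent.
So B is grammatical.

B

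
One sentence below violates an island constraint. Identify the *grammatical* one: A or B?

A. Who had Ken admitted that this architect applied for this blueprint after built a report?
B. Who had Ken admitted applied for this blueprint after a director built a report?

B

In A, the wh-phrase is extracted from inside an adjunct island (introduced by "after"), which blocks movement.
In B, the extraction path crosses only that-complement boundaries, which are transparent.
So B is grammatical.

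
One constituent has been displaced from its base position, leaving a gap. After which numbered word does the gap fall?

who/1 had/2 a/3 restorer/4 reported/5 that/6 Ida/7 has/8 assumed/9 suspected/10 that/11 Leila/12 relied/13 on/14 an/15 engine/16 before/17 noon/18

The displaced element is "who" (word 1).
It is linked across 2 clause boundaries (that → Ø).
It functions as the subject of "suspected", so the gap sits immediately after word 9 ("assumed").
Base order: A restorer had reported that Ida has assumed that who suspected that Leila relied on an engine before noon.

9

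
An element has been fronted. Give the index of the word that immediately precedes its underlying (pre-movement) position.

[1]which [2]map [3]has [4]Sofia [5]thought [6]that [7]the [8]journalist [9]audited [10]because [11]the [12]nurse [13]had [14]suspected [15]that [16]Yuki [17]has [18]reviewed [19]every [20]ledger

9

The displaced element is "which map" (word 2).
It is linked across 1 clause boundary (that).
It functions as the direct object of "audited", so the gap sits immediately after word 9 ("audited").
Base order: Sofia has thought that the journalist audited which map because the nurse had suspected that Yuki has reviewed every ledger.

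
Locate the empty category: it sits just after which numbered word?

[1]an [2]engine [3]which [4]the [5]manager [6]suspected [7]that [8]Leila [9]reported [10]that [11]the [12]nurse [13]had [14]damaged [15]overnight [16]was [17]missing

14

The displaced element is "an engine" (word 2).
It is linked across 2 clause boundaries (that → that).
It functions as the direct object of "damaged", so the gap sits immediately after word 14 ("damaged").
Base order: The manager suspected that Leila reported that the nurse had damaged an engine overnight.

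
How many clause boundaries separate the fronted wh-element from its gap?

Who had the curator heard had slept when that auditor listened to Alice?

1

"who" is extracted from the subject of "slept".
Boundaries crossed, outermost first: [Ø] — 1 in total.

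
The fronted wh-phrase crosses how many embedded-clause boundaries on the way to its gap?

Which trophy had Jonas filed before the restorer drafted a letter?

"which trophy" originates inside the matrix clause — no clause boundary is crossed.

0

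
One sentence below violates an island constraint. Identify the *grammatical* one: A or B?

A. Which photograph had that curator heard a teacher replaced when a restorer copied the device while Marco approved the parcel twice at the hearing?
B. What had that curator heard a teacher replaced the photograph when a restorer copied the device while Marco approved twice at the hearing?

A

In B, the wh-phrase is extracted from inside an adjunct island (introduced by "when"), which blocks movement.
In A, the extraction path crosses only that-complement boundaries, which are transparent.
So A is grammatical.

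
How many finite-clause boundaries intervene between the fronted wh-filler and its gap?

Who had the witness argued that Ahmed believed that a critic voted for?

2

"who" is extracted from the PP object of "voted".
Boundaries crossed, outermost first: [that], [that] — 2 in total.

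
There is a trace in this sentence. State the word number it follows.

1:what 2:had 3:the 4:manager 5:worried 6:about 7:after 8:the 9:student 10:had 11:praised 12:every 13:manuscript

The displaced element is "what" (word 1).
It functions as the object of the preposition "about" of "worried", so the gap sits immediately after word 6 ("about").
Base order: The manager had worried about what after the student had praised every manuscript.

6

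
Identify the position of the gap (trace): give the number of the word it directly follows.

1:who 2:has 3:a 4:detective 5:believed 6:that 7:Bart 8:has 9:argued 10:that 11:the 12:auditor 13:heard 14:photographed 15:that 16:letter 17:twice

13

The displaced element is "who" (word 1).
It is linked across 3 clause boundaries (that → that → Ø).
It functions as the subject of "photographed", so the gap sits immediately after word 13 ("heard").
Base order: A detective has believed that Bart has argued that the auditor heard who photographed that letter twice.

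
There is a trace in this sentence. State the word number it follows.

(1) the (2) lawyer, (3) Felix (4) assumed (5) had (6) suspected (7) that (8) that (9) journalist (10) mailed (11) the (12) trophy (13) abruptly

The displaced element is "the lawyer" (word 2).
It is linked across 1 clause boundary (Ø).
It functions as the subject of "suspected", so the gap sits immediately after word 4 ("assumed").
Base order: Felix assumed that the lawyer had suspected that that journalist mailed the trophy abruptly.

4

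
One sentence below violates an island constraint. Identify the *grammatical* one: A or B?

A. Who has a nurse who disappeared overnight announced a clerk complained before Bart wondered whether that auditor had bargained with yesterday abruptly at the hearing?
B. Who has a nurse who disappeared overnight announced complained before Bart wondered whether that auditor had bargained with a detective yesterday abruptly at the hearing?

B

In A, the wh-phrase is extracted from inside an adjunct island (introduced by "before"), which blocks movement.
In B, the extraction path crosses only that-complement boundaries, which are transparent.
So B is grammatical.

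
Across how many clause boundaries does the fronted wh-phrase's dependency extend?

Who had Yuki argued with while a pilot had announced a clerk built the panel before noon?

0

"who" originates inside the matrix clause — no clause boundary is crossed.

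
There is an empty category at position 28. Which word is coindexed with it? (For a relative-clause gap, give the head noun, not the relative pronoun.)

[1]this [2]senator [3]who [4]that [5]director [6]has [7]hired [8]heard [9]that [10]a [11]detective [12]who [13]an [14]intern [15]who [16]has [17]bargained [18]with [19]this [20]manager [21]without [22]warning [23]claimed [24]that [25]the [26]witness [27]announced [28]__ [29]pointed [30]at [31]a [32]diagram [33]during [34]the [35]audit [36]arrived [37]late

11

The gap at 28 is the subject of "pointed", inside a relative clause.
The relative pronoun is "who" (word 12); it is bound by the head noun immediately before it.
Its filler is the head noun "detective", at word 11.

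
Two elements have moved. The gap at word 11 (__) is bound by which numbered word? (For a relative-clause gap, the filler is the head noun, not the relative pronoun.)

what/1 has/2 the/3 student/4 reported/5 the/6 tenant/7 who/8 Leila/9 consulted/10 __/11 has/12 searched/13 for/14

The marked gap is inside the relative clause, the direct object of "consulted".
Its filler is the head noun "tenant" (via "who"), at word 7.
(The other dependency links word 1 to a gap after word 14.)

7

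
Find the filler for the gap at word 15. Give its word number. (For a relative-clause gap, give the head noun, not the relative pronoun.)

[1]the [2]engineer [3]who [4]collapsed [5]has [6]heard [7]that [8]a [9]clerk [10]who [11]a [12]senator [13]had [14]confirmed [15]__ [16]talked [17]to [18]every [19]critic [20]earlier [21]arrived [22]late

9

The gap at 15 is the subject of "talked", inside a relative clause.
The relative pronoun is "who" (word 10); it is bound by the head noun immediately before it.
Its filler is the head noun "clerk", at word 9.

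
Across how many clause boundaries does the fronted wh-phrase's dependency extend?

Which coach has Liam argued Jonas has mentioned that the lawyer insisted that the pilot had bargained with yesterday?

"which coach" is extracted from the PP object of "bargained".
Boundaries crossed, outermost first: [Ø], [that], [that] — 3 in total.

3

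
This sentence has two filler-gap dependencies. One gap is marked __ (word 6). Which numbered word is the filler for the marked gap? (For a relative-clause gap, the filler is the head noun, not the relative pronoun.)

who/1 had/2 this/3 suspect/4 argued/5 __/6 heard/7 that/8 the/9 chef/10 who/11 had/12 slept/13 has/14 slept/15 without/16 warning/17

The marked gap is the subject of "heard".
Its filler is the fronted wh-phrase "who", at word 1.
(The other dependency links word 10 to a gap after word 11.)

1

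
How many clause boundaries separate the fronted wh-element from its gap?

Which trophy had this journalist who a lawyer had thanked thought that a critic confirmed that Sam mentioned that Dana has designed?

"which trophy" is extracted from the object of "designed".
Boundaries crossed, outermost first: [that], [that], [that] — 3 in total.

3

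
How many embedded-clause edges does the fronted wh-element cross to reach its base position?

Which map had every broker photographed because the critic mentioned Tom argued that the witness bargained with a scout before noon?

"which map" originates inside the matrix clause — no clause boundary is crossed.

0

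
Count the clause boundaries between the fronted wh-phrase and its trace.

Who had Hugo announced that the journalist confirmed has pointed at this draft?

2

"who" is extracted from the subject of "pointed".
Boundaries crossed, outermost first: [that], [Ø] — 2 in total.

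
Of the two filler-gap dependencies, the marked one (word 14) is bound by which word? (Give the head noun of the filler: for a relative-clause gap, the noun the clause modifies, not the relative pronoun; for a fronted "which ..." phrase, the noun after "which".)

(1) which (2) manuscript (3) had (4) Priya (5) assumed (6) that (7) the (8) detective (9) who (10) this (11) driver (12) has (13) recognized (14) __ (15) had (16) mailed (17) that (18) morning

8

The marked gap is inside the relative clause, the direct object of "recognized".
Its filler is the head noun "detective" (via "who"), at word 8.
(The other dependency links word 2 to a gap after word 16.)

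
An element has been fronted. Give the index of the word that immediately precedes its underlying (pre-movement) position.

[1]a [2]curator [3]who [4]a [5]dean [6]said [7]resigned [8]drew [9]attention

6

The displaced element is "a curator" (word 2).
It is linked across 1 clause boundary (Ø).
It functions as the subject of "resigned", so the gap sits immediately after word 6 ("said").
Base order: A dean said that a curator resigned.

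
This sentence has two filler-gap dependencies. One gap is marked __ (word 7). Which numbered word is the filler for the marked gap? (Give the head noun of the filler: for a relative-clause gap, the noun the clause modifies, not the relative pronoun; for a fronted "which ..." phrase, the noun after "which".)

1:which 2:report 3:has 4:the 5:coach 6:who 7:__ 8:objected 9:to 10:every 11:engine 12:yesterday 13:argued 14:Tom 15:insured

5

The marked gap is inside the relative clause, the subject of "objected".
Its filler is the head noun "coach" (via "who"), at word 5.
(The other dependency links word 2 to a gap after word 15.)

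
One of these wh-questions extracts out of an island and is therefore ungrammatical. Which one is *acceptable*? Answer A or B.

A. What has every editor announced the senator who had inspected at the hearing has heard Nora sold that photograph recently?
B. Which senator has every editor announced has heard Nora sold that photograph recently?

In A, the wh-phrase is extracted from inside a complex-NP island (relative clause) (introduced by "who"), which blocks movement.
In B, the extraction path crosses only that-complement boundaries, which are transparent.
So B is grammatical.

B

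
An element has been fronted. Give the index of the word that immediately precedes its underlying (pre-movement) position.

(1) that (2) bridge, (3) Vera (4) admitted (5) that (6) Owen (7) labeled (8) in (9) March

7

The displaced element is "that bridge" (word 2).
It is linked across 1 clause boundary (that).
It functions as the direct object of "labeled", so the gap sits immediately after word 7 ("labeled").
Base order: Vera admitted that Owen labeled that bridge in March.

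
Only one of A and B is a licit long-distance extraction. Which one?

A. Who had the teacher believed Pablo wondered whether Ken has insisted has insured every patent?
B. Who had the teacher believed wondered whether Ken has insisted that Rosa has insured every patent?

B

In A, the wh-phrase is extracted from inside a wh-island (introduced by "whether"), which blocks movement.
In B, the extraction path crosses only that-complement boundaries, which are transparent.
So B is grammatical.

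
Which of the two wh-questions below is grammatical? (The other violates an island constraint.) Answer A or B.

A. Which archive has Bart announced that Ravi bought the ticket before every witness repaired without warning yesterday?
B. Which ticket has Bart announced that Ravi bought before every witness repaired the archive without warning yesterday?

In A, the wh-phrase is extracted from inside an adjunct island (introduced by "before"), which blocks movement.
In B, the extraction path crosses only that-complement boundaries, which are transparent.
So B is grammatical.

B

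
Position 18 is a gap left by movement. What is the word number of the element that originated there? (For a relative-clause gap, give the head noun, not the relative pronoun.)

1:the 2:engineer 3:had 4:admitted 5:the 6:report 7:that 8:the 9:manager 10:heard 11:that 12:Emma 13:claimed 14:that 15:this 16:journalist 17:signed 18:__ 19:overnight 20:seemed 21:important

6

The gap at 18 is the object of "signed", inside a relative clause.
The relative pronoun is "that" (word 7); it is bound by the head noun immediately before it.
Its filler is the head noun "report", at word 6.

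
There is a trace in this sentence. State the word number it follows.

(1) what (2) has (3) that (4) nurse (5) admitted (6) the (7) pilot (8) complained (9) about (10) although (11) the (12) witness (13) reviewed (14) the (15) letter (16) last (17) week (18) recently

The displaced element is "what" (word 1).
It is linked across 1 clause boundary (Ø).
It functions as the object of the preposition "about" of "complained", so the gap sits immediately after word 9 ("about").
Base order: That nurse has admitted the pilot complained about what although the witness reviewed the letter last week recently.

9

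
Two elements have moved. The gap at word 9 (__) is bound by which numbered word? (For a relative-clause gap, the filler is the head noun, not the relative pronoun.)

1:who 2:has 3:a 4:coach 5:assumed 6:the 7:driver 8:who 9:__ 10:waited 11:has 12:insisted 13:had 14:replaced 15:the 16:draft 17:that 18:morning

7

The marked gap is inside the relative clause, the subject of "waited".
Its filler is the head noun "driver" (via "who"), at word 7.
(The other dependency links word 1 to a gap after word 12.)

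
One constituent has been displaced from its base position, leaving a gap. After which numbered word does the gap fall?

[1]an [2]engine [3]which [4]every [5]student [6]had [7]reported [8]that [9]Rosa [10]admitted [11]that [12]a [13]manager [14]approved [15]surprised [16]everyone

The displaced element is "an engine" (word 2).
It is linked across 2 clause boundaries (that → that).
It functions as the direct object of "approved", so the gap sits immediately after word 14 ("approved").
Base order: Every student had reported that Rosa admitted that a manager approved an engine.

14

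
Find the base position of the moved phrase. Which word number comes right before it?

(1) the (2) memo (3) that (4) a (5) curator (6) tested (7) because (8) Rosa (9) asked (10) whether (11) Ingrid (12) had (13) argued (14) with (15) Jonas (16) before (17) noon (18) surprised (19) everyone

The displaced element is "the memo" (word 2).
It functions as the direct object of "tested", so the gap sits immediately after word 6 ("tested").
Base order: A curator tested the memo because Rosa asked whether Ingrid had argued with Jonas before noon.

6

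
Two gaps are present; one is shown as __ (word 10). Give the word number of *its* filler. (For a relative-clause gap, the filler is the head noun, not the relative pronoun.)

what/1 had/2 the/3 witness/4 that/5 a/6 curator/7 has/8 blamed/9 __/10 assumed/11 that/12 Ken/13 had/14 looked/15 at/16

The marked gap is inside the relative clause, the direct object of "blamed".
Its filler is the head noun "witness" (via "that"), at word 4.
(The other dependency links word 1 to a gap after word 16.)

4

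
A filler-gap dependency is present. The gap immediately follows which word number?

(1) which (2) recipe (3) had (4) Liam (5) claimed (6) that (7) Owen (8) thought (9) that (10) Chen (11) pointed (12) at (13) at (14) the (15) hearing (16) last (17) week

12

The displaced element is "which recipe" (word 2).
It is linked across 2 clause boundaries (that → that).
It functions as the object of the preposition "at" of "pointed", so the gap sits immediately after word 12 ("at").
Base order: Liam had claimed that Owen thought that Chen pointed at which recipe at the hearing last week.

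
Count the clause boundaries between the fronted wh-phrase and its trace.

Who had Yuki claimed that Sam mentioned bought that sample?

2

"who" is extracted from the subject of "bought".
Boundaries crossed, outermost first: [that], [Ø] — 2 in total.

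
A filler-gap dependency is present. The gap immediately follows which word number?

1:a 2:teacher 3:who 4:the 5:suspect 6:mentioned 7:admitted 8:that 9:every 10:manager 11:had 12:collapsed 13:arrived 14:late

6

The displaced element is "a teacher" (word 2).
It is linked across 1 clause boundary (Ø).
It functions as the subject of "admitted", so the gap sits immediately after word 6 ("mentioned").
Base order: The suspect mentioned that a teacher admitted that every manager had collapsed.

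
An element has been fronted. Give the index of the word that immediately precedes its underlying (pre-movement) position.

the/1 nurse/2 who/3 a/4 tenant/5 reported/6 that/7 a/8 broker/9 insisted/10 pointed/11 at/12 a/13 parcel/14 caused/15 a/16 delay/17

The displaced element is "the nurse" (word 2).
It is linked across 2 clause boundaries (that → Ø).
It functions as the subject of "pointed", so the gap sits immediately after word 10 ("insisted").
Base order: A tenant reported that a broker insisted that the nurse pointed at a parcel.

10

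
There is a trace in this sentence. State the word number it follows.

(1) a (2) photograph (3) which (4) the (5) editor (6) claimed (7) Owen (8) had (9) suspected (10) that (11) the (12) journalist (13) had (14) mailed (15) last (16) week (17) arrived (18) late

14

The displaced element is "a photograph" (word 2).
It is linked across 2 clause boundaries (Ø → that).
It functions as the direct object of "mailed", so the gap sits immediately after word 14 ("mailed").
Base order: The editor claimed Owen had suspected that the journalist had mailed a photograph last week.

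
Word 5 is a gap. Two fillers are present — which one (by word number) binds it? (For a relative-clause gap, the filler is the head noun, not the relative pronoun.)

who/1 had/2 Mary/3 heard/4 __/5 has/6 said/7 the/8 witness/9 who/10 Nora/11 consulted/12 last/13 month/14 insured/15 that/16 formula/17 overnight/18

1

The marked gap is the subject of "said".
Its filler is the fronted wh-phrase "who", at word 1.
(The other dependency links word 9 to a gap after word 12.)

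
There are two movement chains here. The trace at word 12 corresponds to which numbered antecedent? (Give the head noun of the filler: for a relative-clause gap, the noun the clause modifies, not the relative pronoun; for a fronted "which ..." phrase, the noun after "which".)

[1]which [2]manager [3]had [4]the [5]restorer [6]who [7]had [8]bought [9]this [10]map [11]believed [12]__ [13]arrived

The marked gap is the subject of "arrived".
Its filler is the fronted wh-phrase "which manager", at word 2.
(The other dependency links word 5 to a gap after word 6.)

2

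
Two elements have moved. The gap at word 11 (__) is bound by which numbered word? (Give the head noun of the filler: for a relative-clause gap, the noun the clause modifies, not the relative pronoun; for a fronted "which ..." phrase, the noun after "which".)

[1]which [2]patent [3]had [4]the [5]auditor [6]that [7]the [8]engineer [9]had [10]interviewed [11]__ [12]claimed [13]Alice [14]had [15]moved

5

The marked gap is inside the relative clause, the direct object of "interviewed".
Its filler is the head noun "auditor" (via "that"), at word 5.
(The other dependency links word 2 to a gap after word 15.)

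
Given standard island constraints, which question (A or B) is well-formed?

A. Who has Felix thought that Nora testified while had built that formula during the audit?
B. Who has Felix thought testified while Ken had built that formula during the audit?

B

In A, the wh-phrase is extracted from inside an adjunct island (introduced by "while"), which blocks movement.
In B, the extraction path crosses only that-complement boundaries, which are transparent.
So B is grammatical.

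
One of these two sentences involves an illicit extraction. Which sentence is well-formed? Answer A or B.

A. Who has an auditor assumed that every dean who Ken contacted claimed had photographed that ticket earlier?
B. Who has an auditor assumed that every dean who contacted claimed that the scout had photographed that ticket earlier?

In B, the wh-phrase is extracted from inside a complex-NP island (relative clause) (introduced by "who"), which blocks movement.
In A, the extraction path crosses only that-complement boundaries, which are transparent.
So A is grammatical.

A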